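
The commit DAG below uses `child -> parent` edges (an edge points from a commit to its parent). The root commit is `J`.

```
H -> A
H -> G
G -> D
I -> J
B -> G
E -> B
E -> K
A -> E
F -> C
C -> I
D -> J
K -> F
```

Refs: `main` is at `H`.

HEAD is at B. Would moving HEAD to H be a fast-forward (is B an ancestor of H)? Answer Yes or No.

A fast-forward from B to H is possible iff B is an ancestor of H.
Ancestors of H: {A, B, C, D, E, F, G, H, I, J, K}.
B is among them, so fast-forward is possible.

Yes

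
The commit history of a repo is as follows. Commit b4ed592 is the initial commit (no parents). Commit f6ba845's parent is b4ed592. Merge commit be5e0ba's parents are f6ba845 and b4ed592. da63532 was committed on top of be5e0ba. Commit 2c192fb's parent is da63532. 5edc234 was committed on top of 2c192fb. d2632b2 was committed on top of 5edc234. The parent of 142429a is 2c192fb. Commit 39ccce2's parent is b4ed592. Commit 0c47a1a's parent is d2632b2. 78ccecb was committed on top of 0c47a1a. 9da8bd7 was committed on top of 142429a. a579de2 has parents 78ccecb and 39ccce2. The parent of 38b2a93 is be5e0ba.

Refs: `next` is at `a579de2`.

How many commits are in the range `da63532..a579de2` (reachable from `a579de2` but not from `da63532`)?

Reachable from a579de2: {0c47a1a, 2c192fb, 39ccce2, 5edc234, 78ccecb, a579de2, b4ed592, be5e0ba, d2632b2, da63532, f6ba845}.
Reachable from da63532: {b4ed592, be5e0ba, da63532, f6ba845}.
In a579de2's history but not da63532's: {0c47a1a, 2c192fb, 39ccce2, 5edc234, 78ccecb, a579de2, d2632b2} — 7 commits.

7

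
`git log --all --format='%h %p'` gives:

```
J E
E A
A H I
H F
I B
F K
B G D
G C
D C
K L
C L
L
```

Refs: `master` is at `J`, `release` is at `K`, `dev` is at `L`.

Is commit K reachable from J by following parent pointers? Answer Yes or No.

Yes

Ancestors of J (commits reachable by following parents): {A, B, C, D, E, F, G, H, I, J, K, L}.
K is in that set, so it is an ancestor of J.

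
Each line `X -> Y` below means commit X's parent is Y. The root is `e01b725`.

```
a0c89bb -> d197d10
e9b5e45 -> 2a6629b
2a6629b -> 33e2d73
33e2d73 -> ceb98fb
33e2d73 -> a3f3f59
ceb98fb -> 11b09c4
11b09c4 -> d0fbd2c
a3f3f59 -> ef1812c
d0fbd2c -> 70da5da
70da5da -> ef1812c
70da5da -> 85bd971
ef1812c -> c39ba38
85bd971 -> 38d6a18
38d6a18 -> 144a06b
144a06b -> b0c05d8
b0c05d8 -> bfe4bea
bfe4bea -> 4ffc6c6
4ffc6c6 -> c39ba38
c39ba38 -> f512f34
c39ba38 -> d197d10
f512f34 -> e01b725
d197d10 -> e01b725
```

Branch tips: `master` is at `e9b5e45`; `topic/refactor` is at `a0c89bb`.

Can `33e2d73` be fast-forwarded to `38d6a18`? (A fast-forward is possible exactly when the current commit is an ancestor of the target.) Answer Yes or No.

A fast-forward from 33e2d73 to 38d6a18 is possible iff 33e2d73 is an ancestor of 38d6a18.
Ancestors of 38d6a18: {144a06b, 38d6a18, 4ffc6c6, b0c05d8, bfe4bea, c39ba38, d197d10, e01b725, f512f34}.
33e2d73 is not among them, so fast-forward is not possible.

No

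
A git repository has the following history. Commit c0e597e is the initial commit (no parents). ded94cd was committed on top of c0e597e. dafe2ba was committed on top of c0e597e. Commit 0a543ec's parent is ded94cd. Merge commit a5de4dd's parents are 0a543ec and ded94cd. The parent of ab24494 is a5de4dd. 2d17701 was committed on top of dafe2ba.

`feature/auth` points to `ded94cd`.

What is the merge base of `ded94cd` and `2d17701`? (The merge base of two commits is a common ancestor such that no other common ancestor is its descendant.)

Ancestors of ded94cd: {c0e597e, ded94cd}.
Ancestors of 2d17701: {2d17701, c0e597e, dafe2ba}.
Common ancestors: {c0e597e}.
The only common ancestor is c0e597e, so it is the merge base.

c0e597e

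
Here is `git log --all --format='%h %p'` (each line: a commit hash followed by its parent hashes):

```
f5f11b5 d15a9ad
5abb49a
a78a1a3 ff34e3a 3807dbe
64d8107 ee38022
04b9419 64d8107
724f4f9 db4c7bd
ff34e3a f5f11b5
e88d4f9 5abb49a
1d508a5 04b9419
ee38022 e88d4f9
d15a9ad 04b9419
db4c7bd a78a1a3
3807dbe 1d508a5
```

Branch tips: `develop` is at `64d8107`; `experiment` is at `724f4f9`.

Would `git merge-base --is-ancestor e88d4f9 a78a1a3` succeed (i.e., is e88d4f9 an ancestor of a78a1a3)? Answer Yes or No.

Ancestors of a78a1a3 (commits reachable by following parents): {04b9419, 1d508a5, 3807dbe, 5abb49a, 64d8107, a78a1a3, d15a9ad, e88d4f9, ee38022, f5f11b5, ff34e3a}.
e88d4f9 is in that set, so it is an ancestor of a78a1a3.

Yes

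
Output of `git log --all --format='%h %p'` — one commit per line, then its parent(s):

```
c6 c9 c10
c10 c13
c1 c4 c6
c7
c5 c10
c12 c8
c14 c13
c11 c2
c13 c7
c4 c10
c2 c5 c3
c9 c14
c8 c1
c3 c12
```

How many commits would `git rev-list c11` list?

14

Walking parent pointers from c11: reachable set = {c1, c10, c11, c12, c13, c14, c2, c3, c4, c5, c6, c7, c8, c9}.
That is 14 commits.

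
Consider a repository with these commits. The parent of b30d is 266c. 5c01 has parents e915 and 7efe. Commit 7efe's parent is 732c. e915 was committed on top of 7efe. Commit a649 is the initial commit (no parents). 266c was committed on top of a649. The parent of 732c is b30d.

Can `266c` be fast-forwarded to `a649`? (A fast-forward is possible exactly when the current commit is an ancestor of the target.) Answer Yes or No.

No

A fast-forward from 266c to a649 is possible iff 266c is an ancestor of a649.
Ancestors of a649: {a649}.
266c is not among them, so fast-forward is not possible.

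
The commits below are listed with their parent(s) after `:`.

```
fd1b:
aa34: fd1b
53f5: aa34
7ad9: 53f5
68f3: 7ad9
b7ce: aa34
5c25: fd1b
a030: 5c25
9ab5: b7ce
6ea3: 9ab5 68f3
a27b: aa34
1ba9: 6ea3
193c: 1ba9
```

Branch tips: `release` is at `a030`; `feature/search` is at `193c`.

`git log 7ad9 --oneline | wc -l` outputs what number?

4

Walking parent pointers from 7ad9: reachable set = {53f5, 7ad9, aa34, fd1b}.
That is 4 commits.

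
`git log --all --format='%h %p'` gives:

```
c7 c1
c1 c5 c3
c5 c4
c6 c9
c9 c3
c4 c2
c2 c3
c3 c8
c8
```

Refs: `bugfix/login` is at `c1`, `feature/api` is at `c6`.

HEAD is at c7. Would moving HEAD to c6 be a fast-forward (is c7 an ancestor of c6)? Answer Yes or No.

No

A fast-forward from c7 to c6 is possible iff c7 is an ancestor of c6.
Ancestors of c6: {c3, c6, c8, c9}.
c7 is not among them, so fast-forward is not possible.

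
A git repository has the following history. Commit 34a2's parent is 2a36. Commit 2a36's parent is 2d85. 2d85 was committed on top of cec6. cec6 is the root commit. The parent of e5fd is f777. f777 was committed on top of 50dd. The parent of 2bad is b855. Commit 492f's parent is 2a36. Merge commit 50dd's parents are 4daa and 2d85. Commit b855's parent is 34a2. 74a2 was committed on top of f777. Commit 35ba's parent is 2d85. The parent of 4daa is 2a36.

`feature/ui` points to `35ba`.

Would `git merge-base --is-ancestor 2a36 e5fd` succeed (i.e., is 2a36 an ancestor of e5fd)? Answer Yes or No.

Yes

Ancestors of e5fd (commits reachable by following parents): {2a36, 2d85, 4daa, 50dd, cec6, e5fd, f777}.
2a36 is in that set, so it is an ancestor of e5fd.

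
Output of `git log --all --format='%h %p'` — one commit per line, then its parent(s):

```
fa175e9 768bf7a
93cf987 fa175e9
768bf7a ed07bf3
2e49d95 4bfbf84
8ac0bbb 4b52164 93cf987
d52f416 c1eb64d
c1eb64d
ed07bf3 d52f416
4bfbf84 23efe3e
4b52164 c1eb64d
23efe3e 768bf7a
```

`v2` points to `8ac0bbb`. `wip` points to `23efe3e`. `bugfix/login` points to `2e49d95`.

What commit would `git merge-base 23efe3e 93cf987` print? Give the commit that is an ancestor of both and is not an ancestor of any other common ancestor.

768bf7a

Ancestors of 23efe3e: {23efe3e, 768bf7a, c1eb64d, d52f416, ed07bf3}.
Ancestors of 93cf987: {768bf7a, 93cf987, c1eb64d, d52f416, ed07bf3, fa175e9}.
Common ancestors: {768bf7a, c1eb64d, d52f416, ed07bf3}.
Among these, 768bf7a is not an ancestor of any other common ancestor — it is the merge base.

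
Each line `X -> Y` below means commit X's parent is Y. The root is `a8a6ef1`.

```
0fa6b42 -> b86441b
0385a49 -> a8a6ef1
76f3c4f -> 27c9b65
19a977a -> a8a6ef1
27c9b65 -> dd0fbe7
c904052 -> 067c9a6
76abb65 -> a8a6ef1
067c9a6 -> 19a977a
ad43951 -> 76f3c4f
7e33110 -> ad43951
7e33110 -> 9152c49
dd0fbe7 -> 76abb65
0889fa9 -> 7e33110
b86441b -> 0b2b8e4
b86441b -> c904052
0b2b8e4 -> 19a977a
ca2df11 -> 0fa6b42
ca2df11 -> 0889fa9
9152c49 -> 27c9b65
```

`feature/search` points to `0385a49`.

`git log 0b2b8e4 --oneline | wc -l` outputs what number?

Walking parent pointers from 0b2b8e4: reachable set = {0b2b8e4, 19a977a, a8a6ef1}.
That is 3 commits.

3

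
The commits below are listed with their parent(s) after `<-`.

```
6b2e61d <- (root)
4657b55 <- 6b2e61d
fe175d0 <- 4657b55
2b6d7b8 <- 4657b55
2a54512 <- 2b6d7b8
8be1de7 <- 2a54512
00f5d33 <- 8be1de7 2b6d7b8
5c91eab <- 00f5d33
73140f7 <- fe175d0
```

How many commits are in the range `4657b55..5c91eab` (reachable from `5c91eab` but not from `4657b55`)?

5

Reachable from 5c91eab: {00f5d33, 2a54512, 2b6d7b8, 4657b55, 5c91eab, 6b2e61d, 8be1de7}.
Reachable from 4657b55: {4657b55, 6b2e61d}.
In 5c91eab's history but not 4657b55's: {00f5d33, 2a54512, 2b6d7b8, 5c91eab, 8be1de7} — 5 commits.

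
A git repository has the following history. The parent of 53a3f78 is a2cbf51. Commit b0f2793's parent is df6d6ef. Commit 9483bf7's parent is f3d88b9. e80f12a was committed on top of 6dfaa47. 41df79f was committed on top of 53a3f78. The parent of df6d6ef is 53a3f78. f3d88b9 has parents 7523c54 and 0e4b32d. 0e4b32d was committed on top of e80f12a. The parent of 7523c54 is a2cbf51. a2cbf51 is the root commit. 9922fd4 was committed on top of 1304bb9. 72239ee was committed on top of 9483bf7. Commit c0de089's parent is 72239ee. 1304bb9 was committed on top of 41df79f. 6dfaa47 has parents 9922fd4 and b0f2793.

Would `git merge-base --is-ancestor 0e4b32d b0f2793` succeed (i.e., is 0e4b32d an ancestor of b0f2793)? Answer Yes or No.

No

Ancestors of b0f2793: {53a3f78, a2cbf51, b0f2793, df6d6ef}.
0e4b32d is not in that set, so it is not an ancestor of b0f2793.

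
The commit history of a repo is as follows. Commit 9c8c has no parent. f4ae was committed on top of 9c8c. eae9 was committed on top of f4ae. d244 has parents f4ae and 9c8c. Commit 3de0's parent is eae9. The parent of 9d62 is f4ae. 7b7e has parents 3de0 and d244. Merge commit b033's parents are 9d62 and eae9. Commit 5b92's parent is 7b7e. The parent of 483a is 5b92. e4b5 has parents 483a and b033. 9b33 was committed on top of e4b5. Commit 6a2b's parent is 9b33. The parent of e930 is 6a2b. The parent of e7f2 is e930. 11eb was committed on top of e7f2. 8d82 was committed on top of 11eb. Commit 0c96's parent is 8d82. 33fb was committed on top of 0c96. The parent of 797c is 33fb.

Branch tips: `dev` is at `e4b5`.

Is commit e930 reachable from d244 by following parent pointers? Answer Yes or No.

No

Ancestors of d244: {9c8c, d244, f4ae}.
e930 is not in that set, so it is not an ancestor of d244.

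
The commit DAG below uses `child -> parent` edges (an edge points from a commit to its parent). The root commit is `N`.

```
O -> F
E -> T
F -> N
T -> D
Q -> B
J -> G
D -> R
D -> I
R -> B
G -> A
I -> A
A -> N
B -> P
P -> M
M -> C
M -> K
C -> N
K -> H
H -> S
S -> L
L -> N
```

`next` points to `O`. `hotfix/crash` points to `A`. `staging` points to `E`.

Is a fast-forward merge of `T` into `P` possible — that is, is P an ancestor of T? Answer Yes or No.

A fast-forward from P to T is possible iff P is an ancestor of T.
Ancestors of T: {A, B, C, D, H, I, K, L, M, N, P, R, S, T}.
P is among them, so fast-forward is possible.

Yes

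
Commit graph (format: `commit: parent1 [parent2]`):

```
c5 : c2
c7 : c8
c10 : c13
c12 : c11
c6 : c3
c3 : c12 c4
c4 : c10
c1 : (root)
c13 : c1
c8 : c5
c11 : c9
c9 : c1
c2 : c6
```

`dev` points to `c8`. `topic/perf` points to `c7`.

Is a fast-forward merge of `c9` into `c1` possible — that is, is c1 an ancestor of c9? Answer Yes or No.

Yes

A fast-forward from c1 to c9 is possible iff c1 is an ancestor of c9.
Ancestors of c9: {c1, c9}.
c1 is among them, so fast-forward is possible.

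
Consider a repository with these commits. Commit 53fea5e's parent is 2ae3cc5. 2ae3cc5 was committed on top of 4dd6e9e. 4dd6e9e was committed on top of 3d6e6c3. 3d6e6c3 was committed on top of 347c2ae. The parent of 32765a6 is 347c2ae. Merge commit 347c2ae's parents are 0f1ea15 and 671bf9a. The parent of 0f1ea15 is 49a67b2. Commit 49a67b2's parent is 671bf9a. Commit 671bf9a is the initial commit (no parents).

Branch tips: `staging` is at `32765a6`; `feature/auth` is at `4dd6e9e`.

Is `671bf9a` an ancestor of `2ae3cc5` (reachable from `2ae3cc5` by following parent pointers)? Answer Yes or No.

Ancestors of 2ae3cc5 (commits reachable by following parents): {0f1ea15, 2ae3cc5, 347c2ae, 3d6e6c3, 49a67b2, 4dd6e9e, 671bf9a}.
671bf9a is in that set, so it is an ancestor of 2ae3cc5.

Yes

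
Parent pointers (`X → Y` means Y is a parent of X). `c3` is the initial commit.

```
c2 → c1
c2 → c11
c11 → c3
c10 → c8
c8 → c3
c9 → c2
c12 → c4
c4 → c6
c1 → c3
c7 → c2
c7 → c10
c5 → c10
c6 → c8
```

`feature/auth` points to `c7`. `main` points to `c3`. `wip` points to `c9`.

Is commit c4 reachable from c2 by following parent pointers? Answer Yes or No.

No

Ancestors of c2: {c1, c11, c2, c3}.
c4 is not in that set, so it is not an ancestor of c2.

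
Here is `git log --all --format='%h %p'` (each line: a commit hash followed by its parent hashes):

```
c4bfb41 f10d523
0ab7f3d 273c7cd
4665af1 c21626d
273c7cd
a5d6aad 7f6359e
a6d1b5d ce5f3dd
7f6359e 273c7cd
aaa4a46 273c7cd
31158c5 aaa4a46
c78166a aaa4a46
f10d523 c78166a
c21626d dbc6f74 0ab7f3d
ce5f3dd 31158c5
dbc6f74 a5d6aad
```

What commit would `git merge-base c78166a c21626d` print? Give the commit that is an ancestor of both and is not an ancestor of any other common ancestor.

273c7cd

Ancestors of c78166a: {273c7cd, aaa4a46, c78166a}.
Ancestors of c21626d: {0ab7f3d, 273c7cd, 7f6359e, a5d6aad, c21626d, dbc6f74}.
Common ancestors: {273c7cd}.
The only common ancestor is 273c7cd, so it is the merge base.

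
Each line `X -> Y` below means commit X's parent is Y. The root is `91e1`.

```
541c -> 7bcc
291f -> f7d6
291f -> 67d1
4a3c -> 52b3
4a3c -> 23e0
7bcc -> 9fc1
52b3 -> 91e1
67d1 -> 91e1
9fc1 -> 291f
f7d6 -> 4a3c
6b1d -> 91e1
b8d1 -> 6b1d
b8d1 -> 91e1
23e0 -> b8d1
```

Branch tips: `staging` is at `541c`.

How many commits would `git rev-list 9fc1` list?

10

Walking parent pointers from 9fc1: reachable set = {23e0, 291f, 4a3c, 52b3, 67d1, 6b1d, 91e1, 9fc1, b8d1, f7d6}.
That is 10 commits.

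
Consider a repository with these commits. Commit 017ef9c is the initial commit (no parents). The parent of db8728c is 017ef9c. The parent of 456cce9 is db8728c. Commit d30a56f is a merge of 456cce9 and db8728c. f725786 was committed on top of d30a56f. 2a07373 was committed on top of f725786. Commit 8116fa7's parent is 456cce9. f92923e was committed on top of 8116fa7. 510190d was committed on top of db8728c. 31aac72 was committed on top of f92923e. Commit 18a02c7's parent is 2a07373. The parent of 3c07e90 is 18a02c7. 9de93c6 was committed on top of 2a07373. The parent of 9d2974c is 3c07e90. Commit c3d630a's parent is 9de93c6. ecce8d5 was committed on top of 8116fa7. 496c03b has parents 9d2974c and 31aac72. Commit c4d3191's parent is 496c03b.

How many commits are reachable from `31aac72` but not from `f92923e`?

1

Reachable from 31aac72: {017ef9c, 31aac72, 456cce9, 8116fa7, db8728c, f92923e}.
Reachable from f92923e: {017ef9c, 456cce9, 8116fa7, db8728c, f92923e}.
In 31aac72's history but not f92923e's: {31aac72} — 1 commit.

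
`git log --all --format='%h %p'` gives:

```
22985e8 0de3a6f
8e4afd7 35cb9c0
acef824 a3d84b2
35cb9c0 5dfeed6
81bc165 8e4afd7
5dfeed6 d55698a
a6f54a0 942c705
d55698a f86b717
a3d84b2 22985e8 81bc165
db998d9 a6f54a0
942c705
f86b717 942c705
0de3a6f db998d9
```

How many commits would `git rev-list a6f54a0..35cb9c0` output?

Reachable from 35cb9c0: {35cb9c0, 5dfeed6, 942c705, d55698a, f86b717}.
Reachable from a6f54a0: {942c705, a6f54a0}.
In 35cb9c0's history but not a6f54a0's: {35cb9c0, 5dfeed6, d55698a, f86b717} — 4 commits.

4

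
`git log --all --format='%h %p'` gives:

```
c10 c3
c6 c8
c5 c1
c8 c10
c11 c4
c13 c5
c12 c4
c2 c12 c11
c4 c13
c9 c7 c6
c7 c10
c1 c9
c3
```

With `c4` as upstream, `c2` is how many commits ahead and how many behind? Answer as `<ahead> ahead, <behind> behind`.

3 ahead, 0 behind

Reachable from c2: {c1, c10, c11, c12, c13, c2, c3, c4, c5, c6, c7, c8, c9}.
Reachable from c4: {c1, c10, c13, c3, c4, c5, c6, c7, c8, c9}.
Only in c2's history (ahead): {c11, c12, c2} — 3.
Only in c4's history (behind): {} — 0.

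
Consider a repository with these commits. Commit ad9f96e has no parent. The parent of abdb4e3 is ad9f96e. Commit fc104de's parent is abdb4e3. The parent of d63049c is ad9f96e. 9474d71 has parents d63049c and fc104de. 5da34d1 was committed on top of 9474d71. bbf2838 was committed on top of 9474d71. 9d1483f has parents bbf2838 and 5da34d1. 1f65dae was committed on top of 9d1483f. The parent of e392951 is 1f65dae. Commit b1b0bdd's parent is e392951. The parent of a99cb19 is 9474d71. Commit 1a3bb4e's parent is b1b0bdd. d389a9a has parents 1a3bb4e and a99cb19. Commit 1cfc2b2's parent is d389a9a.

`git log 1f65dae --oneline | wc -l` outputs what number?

9

Walking parent pointers from 1f65dae: reachable set = {1f65dae, 5da34d1, 9474d71, 9d1483f, abdb4e3, ad9f96e, bbf2838, d63049c, fc104de}.
That is 9 commits.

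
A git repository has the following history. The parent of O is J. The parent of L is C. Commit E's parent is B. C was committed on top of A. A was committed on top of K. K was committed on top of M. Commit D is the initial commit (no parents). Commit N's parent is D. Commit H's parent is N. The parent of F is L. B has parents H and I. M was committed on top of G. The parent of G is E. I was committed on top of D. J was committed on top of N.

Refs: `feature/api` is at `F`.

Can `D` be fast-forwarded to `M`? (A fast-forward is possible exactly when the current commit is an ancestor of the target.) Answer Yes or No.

Yes

A fast-forward from D to M is possible iff D is an ancestor of M.
Ancestors of M: {B, D, E, G, H, I, M, N}.
D is among them, so fast-forward is possible.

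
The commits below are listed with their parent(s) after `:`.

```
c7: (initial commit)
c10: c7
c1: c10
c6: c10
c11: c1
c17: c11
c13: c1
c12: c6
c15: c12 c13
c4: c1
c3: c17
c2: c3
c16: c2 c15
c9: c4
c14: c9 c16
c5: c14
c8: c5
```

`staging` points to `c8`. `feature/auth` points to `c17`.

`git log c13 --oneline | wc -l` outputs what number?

Walking parent pointers from c13: reachable set = {c1, c10, c13, c7}.
That is 4 commits.

4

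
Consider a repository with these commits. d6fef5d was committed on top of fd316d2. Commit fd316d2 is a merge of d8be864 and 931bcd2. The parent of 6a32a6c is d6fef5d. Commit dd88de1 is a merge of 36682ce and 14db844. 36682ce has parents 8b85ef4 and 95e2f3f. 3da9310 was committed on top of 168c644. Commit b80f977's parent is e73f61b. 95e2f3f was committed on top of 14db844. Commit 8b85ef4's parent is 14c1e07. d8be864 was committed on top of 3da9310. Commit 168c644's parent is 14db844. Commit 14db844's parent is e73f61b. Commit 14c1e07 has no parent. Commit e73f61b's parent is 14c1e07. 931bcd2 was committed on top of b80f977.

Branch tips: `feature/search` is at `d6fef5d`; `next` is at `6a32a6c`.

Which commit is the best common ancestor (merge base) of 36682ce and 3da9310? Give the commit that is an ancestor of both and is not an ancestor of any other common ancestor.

Ancestors of 36682ce: {14c1e07, 14db844, 36682ce, 8b85ef4, 95e2f3f, e73f61b}.
Ancestors of 3da9310: {14c1e07, 14db844, 168c644, 3da9310, e73f61b}.
Common ancestors: {14c1e07, 14db844, e73f61b}.
Among these, 14db844 is not an ancestor of any other common ancestor — it is the merge base.

14db844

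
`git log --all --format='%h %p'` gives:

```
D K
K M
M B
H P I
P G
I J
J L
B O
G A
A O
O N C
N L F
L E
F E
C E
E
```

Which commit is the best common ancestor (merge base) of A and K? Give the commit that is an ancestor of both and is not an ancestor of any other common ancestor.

Ancestors of A: {A, C, E, F, L, N, O}.
Ancestors of K: {B, C, E, F, K, L, M, N, O}.
Common ancestors: {C, E, F, L, N, O}.
Among these, O is not an ancestor of any other common ancestor — it is the merge base.

O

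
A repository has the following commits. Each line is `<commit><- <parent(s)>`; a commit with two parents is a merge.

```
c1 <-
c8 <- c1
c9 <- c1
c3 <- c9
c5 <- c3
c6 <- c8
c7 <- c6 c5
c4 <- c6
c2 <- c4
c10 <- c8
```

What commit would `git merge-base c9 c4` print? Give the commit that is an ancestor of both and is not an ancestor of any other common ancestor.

c1

Ancestors of c9: {c1, c9}.
Ancestors of c4: {c1, c4, c6, c8}.
Common ancestors: {c1}.
The only common ancestor is c1, so it is the merge base.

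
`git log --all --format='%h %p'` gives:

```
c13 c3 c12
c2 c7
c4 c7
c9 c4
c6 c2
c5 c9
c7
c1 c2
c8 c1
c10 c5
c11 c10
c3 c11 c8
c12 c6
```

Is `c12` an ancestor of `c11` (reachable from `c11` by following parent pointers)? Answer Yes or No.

Ancestors of c11: {c10, c11, c4, c5, c7, c9}.
c12 is not in that set, so it is not an ancestor of c11.

No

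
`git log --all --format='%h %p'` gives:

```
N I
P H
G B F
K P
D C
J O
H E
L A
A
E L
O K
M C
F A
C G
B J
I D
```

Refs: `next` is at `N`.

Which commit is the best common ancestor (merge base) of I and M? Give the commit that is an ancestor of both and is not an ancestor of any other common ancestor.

C

Ancestors of I: {A, B, C, D, E, F, G, H, I, J, K, L, O, P}.
Ancestors of M: {A, B, C, E, F, G, H, J, K, L, M, O, P}.
Common ancestors: {A, B, C, E, F, G, H, J, K, L, O, P}.
Among these, C is not an ancestor of any other common ancestor — it is the merge base.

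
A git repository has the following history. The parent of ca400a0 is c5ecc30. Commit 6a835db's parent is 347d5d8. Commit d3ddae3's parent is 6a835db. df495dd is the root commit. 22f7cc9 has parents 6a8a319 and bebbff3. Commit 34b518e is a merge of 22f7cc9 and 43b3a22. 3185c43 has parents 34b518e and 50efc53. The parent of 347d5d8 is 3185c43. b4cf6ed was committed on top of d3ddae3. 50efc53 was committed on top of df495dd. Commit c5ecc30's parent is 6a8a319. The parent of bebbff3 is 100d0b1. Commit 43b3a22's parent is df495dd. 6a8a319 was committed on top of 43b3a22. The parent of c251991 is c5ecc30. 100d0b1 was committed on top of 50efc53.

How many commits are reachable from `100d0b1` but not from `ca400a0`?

2

Reachable from 100d0b1: {100d0b1, 50efc53, df495dd}.
Reachable from ca400a0: {43b3a22, 6a8a319, c5ecc30, ca400a0, df495dd}.
In 100d0b1's history but not ca400a0's: {100d0b1, 50efc53} — 2 commits.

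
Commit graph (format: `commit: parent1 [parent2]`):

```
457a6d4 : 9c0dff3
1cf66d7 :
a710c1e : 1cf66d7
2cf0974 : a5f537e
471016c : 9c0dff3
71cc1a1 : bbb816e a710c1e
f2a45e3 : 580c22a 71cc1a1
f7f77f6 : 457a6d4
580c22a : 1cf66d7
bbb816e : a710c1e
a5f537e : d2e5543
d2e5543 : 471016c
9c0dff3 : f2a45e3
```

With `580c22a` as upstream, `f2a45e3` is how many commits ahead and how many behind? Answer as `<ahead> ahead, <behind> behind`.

Reachable from f2a45e3: {1cf66d7, 580c22a, 71cc1a1, a710c1e, bbb816e, f2a45e3}.
Reachable from 580c22a: {1cf66d7, 580c22a}.
Only in f2a45e3's history (ahead): {71cc1a1, a710c1e, bbb816e, f2a45e3} — 4.
Only in 580c22a's history (behind): {} — 0.

4 ahead, 0 behind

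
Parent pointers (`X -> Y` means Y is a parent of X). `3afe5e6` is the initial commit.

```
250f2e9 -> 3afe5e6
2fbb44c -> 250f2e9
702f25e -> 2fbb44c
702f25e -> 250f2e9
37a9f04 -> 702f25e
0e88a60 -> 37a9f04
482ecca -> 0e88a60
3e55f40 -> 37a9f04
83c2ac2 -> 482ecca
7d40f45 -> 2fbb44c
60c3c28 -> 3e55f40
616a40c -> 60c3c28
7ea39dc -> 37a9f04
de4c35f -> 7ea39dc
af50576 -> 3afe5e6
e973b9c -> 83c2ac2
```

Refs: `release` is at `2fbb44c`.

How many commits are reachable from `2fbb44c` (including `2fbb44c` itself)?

Walking parent pointers from 2fbb44c: reachable set = {250f2e9, 2fbb44c, 3afe5e6}.
That is 3 commits.

3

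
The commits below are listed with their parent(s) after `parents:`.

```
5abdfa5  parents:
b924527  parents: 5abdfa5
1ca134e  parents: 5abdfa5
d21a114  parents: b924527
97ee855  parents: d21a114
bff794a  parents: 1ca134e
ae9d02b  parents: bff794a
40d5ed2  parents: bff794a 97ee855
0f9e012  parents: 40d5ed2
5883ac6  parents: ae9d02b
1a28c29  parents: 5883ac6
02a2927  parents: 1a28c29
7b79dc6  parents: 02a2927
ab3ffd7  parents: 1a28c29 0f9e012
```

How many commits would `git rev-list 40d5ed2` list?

7

Walking parent pointers from 40d5ed2: reachable set = {1ca134e, 40d5ed2, 5abdfa5, 97ee855, b924527, bff794a, d21a114}.
That is 7 commits.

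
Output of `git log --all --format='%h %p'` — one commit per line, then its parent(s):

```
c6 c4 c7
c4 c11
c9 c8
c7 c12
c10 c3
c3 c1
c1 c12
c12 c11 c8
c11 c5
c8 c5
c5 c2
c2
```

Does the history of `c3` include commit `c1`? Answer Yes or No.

Ancestors of c3 (commits reachable by following parents): {c1, c11, c12, c2, c3, c5, c8}.
c1 is in that set, so it is an ancestor of c3.

Yes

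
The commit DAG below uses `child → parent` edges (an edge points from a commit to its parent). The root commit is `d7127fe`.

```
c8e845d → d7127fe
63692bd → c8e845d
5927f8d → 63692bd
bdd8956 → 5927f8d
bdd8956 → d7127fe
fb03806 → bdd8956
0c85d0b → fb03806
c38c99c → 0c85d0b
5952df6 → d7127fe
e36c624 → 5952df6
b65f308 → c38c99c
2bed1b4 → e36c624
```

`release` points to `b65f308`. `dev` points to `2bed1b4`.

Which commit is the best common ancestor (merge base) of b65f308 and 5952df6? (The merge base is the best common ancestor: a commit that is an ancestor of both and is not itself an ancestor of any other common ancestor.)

d7127fe

Ancestors of b65f308: {0c85d0b, 5927f8d, 63692bd, b65f308, bdd8956, c38c99c, c8e845d, d7127fe, fb03806}.
Ancestors of 5952df6: {5952df6, d7127fe}.
Common ancestors: {d7127fe}.
The only common ancestor is d7127fe, so it is the merge base.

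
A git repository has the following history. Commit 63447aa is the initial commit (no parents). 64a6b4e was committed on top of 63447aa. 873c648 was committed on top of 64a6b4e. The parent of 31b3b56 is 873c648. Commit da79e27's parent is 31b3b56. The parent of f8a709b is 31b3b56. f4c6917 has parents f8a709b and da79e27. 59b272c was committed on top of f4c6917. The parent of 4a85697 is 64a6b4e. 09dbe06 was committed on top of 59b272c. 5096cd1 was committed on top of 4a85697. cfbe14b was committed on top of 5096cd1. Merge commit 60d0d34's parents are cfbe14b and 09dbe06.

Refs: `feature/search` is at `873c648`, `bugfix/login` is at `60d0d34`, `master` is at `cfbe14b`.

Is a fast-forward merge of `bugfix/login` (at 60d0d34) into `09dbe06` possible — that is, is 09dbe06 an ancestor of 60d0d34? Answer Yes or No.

A fast-forward from 09dbe06 to 60d0d34 is possible iff 09dbe06 is an ancestor of 60d0d34.
Ancestors of 60d0d34: {09dbe06, 31b3b56, 4a85697, 5096cd1, 59b272c, 60d0d34, 63447aa, 64a6b4e, 873c648, cfbe14b, da79e27, f4c6917, f8a709b}.
09dbe06 is among them, so fast-forward is possible.

Yes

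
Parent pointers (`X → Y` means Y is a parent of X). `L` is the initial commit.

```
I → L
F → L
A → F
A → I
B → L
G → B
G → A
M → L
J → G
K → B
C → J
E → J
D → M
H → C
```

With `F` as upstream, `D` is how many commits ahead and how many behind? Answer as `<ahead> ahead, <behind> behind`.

2 ahead, 1 behind

Reachable from D: {D, L, M}.
Reachable from F: {F, L}.
Only in D's history (ahead): {D, M} — 2.
Only in F's history (behind): {F} — 1.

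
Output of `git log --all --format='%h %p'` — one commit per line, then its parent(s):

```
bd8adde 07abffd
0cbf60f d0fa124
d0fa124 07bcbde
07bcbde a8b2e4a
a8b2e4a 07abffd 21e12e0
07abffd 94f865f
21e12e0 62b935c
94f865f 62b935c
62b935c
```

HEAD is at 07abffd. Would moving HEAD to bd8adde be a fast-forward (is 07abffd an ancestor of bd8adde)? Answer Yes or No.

Yes

A fast-forward from 07abffd to bd8adde is possible iff 07abffd is an ancestor of bd8adde.
Ancestors of bd8adde: {07abffd, 62b935c, 94f865f, bd8adde}.
07abffd is among them, so fast-forward is possible.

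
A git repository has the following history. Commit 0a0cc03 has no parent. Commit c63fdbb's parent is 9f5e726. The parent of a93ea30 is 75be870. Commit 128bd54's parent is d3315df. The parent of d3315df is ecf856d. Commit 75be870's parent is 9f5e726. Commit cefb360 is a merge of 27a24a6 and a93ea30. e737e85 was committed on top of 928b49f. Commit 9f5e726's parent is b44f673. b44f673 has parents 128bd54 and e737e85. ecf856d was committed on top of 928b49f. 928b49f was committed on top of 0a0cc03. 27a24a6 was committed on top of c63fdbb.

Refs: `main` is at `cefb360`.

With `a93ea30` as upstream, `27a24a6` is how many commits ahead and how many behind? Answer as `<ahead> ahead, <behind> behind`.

Reachable from 27a24a6: {0a0cc03, 128bd54, 27a24a6, 928b49f, 9f5e726, b44f673, c63fdbb, d3315df, e737e85, ecf856d}.
Reachable from a93ea30: {0a0cc03, 128bd54, 75be870, 928b49f, 9f5e726, a93ea30, b44f673, d3315df, e737e85, ecf856d}.
Only in 27a24a6's history (ahead): {27a24a6, c63fdbb} — 2.
Only in a93ea30's history (behind): {75be870, a93ea30} — 2.

2 ahead, 2 behind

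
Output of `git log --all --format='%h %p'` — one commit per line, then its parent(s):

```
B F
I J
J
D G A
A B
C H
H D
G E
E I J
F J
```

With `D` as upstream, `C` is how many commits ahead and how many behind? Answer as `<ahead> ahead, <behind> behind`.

Reachable from C: {A, B, C, D, E, F, G, H, I, J}.
Reachable from D: {A, B, D, E, F, G, I, J}.
Only in C's history (ahead): {C, H} — 2.
Only in D's history (behind): {} — 0.

2 ahead, 0 behind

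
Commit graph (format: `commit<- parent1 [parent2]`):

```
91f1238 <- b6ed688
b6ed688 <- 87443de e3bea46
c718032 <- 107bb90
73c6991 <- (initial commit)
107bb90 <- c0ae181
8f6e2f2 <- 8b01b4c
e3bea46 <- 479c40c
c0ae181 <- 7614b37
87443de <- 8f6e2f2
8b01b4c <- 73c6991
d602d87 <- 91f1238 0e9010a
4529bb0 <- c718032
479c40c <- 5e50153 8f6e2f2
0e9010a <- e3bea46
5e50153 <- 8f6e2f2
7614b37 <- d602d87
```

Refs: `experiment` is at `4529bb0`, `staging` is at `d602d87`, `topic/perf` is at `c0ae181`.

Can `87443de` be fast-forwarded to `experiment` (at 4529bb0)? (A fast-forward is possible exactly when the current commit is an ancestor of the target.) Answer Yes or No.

A fast-forward from 87443de to 4529bb0 is possible iff 87443de is an ancestor of 4529bb0.
Ancestors of 4529bb0: {0e9010a, 107bb90, 4529bb0, 479c40c, 5e50153, 73c6991, 7614b37, 87443de, 8b01b4c, 8f6e2f2, 91f1238, b6ed688, c0ae181, c718032, d602d87, e3bea46}.
87443de is among them, so fast-forward is possible.

Yes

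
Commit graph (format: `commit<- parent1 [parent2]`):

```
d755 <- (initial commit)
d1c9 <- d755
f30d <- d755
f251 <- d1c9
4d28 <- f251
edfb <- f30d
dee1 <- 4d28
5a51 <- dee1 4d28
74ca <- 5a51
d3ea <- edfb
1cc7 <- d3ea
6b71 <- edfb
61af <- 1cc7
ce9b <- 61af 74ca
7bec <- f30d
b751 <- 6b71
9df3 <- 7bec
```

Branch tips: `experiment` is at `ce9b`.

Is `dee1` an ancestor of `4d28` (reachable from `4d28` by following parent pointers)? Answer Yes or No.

No

Ancestors of 4d28: {4d28, d1c9, d755, f251}.
dee1 is not in that set, so it is not an ancestor of 4d28.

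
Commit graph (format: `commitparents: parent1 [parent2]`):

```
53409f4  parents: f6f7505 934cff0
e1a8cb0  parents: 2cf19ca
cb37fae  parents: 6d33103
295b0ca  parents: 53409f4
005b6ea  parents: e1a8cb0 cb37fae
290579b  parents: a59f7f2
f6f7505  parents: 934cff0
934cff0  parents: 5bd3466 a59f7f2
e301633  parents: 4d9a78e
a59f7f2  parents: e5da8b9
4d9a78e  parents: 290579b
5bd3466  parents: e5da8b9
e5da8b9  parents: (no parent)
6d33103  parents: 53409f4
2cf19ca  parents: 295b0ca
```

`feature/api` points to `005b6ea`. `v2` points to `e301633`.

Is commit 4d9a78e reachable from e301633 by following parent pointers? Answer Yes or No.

Ancestors of e301633 (commits reachable by following parents): {290579b, 4d9a78e, a59f7f2, e301633, e5da8b9}.
4d9a78e is in that set, so it is an ancestor of e301633.

Yes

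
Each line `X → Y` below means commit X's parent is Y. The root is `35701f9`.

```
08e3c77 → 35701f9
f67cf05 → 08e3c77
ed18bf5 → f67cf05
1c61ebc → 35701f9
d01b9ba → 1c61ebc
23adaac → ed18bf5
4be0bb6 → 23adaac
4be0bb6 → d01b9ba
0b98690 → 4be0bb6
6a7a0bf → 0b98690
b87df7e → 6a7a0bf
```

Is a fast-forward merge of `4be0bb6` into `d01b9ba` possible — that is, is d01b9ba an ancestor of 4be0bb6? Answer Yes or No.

A fast-forward from d01b9ba to 4be0bb6 is possible iff d01b9ba is an ancestor of 4be0bb6.
Ancestors of 4be0bb6: {08e3c77, 1c61ebc, 23adaac, 35701f9, 4be0bb6, d01b9ba, ed18bf5, f67cf05}.
d01b9ba is among them, so fast-forward is possible.

Yes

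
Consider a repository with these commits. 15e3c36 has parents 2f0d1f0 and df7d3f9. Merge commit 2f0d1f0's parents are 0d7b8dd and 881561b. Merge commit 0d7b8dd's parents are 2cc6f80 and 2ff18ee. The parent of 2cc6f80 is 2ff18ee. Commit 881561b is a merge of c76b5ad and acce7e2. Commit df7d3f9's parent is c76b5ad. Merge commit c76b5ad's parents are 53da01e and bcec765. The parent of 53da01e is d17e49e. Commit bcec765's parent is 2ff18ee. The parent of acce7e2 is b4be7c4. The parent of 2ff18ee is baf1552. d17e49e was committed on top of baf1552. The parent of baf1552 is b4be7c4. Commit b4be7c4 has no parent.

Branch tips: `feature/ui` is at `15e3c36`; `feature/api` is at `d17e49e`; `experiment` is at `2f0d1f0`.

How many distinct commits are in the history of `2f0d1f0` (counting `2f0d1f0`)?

Walking parent pointers from 2f0d1f0: reachable set = {0d7b8dd, 2cc6f80, 2f0d1f0, 2ff18ee, 53da01e, 881561b, acce7e2, b4be7c4, baf1552, bcec765, c76b5ad, d17e49e}.
That is 12 commits.

12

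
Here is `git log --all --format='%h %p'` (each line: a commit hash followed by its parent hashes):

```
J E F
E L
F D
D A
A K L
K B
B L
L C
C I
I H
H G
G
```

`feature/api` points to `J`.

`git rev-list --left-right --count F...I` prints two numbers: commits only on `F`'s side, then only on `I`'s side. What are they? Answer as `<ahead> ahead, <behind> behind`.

7 ahead, 0 behind

Reachable from F: {A, B, C, D, F, G, H, I, K, L}.
Reachable from I: {G, H, I}.
Only in F's history (ahead): {A, B, C, D, F, K, L} — 7.
Only in I's history (behind): {} — 0.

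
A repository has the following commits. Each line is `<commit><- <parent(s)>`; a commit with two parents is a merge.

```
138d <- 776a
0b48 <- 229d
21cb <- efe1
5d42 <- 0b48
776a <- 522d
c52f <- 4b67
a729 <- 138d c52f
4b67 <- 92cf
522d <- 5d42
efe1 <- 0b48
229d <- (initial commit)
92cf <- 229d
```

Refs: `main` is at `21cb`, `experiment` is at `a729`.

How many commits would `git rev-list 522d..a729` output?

6

Reachable from a729: {0b48, 138d, 229d, 4b67, 522d, 5d42, 776a, 92cf, a729, c52f}.
Reachable from 522d: {0b48, 229d, 522d, 5d42}.
In a729's history but not 522d's: {138d, 4b67, 776a, 92cf, a729, c52f} — 6 commits.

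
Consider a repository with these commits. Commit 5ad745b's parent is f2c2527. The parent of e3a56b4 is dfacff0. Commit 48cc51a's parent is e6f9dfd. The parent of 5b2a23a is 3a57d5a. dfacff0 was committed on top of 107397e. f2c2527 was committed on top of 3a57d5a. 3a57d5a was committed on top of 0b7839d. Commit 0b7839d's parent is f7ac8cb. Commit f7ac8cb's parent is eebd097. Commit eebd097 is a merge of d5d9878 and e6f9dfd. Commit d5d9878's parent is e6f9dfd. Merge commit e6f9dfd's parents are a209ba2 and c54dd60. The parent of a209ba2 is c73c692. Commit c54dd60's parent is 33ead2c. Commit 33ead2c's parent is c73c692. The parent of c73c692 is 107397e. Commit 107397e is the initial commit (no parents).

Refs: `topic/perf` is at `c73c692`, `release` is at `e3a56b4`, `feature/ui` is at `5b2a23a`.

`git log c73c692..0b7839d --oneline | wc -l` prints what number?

Reachable from 0b7839d: {0b7839d, 107397e, 33ead2c, a209ba2, c54dd60, c73c692, d5d9878, e6f9dfd, eebd097, f7ac8cb}.
Reachable from c73c692: {107397e, c73c692}.
In 0b7839d's history but not c73c692's: {0b7839d, 33ead2c, a209ba2, c54dd60, d5d9878, e6f9dfd, eebd097, f7ac8cb} — 8 commits.

8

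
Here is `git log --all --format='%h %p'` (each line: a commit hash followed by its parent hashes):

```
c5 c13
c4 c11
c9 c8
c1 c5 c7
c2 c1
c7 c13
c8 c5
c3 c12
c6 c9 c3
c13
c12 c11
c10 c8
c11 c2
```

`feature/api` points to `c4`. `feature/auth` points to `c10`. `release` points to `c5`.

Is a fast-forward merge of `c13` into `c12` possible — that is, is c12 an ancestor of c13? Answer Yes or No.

A fast-forward from c12 to c13 is possible iff c12 is an ancestor of c13.
Ancestors of c13: {c13}.
c12 is not among them, so fast-forward is not possible.

No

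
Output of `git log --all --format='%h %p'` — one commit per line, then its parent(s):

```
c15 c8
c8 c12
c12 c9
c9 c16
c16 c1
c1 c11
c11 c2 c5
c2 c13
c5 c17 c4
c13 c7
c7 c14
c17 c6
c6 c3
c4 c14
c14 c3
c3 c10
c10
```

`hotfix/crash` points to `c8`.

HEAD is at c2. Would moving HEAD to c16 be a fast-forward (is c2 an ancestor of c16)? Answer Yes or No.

A fast-forward from c2 to c16 is possible iff c2 is an ancestor of c16.
Ancestors of c16: {c1, c10, c11, c13, c14, c16, c17, c2, c3, c4, c5, c6, c7}.
c2 is among them, so fast-forward is possible.

Yes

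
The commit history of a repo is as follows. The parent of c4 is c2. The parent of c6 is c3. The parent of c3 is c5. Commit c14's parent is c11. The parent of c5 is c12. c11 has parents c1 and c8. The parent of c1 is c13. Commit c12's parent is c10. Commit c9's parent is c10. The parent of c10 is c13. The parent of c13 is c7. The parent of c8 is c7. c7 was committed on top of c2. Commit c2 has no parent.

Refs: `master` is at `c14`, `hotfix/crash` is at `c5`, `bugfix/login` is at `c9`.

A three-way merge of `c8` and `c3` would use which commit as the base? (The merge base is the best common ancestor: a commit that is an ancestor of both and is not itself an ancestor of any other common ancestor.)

c7

Ancestors of c8: {c2, c7, c8}.
Ancestors of c3: {c10, c12, c13, c2, c3, c5, c7}.
Common ancestors: {c2, c7}.
Among these, c7 is not an ancestor of any other common ancestor — it is the merge base.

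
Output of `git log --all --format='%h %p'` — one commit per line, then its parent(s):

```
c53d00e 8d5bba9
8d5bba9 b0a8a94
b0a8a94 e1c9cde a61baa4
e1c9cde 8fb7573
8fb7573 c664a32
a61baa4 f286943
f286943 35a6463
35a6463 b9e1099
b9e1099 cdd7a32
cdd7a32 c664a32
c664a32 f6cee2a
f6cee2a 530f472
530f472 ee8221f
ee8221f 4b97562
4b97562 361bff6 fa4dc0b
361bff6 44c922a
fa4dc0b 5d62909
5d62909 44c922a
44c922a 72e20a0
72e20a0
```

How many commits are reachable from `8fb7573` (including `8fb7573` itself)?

Walking parent pointers from 8fb7573: reachable set = {361bff6, 44c922a, 4b97562, 530f472, 5d62909, 72e20a0, 8fb7573, c664a32, ee8221f, f6cee2a, fa4dc0b}.
That is 11 commits.

11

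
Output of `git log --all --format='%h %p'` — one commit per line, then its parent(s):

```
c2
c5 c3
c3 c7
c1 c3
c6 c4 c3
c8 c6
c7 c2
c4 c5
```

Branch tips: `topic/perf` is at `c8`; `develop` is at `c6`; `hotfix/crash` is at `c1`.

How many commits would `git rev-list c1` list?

4

Walking parent pointers from c1: reachable set = {c1, c2, c3, c7}.
That is 4 commits.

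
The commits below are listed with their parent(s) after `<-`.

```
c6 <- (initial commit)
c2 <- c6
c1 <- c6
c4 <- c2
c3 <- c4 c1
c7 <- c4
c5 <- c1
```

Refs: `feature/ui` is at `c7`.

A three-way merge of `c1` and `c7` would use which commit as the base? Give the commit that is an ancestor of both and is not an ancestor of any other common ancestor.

c6

Ancestors of c1: {c1, c6}.
Ancestors of c7: {c2, c4, c6, c7}.
Common ancestors: {c6}.
The only common ancestor is c6, so it is the merge base.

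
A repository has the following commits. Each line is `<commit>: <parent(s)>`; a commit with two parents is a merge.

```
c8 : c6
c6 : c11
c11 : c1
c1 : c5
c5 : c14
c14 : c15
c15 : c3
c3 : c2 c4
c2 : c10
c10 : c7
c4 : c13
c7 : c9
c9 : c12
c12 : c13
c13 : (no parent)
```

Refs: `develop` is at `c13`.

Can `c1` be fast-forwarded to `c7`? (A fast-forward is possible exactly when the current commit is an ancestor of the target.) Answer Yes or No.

No

A fast-forward from c1 to c7 is possible iff c1 is an ancestor of c7.
Ancestors of c7: {c12, c13, c7, c9}.
c1 is not among them, so fast-forward is not possible.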